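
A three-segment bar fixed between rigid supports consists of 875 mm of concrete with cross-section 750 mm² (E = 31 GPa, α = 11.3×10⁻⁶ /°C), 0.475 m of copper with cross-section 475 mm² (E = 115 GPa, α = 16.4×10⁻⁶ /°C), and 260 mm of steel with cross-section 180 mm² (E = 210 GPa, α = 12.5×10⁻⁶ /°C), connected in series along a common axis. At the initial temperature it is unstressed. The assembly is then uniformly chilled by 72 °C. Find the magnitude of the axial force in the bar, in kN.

With the walls removed the bar would change length by δ_free = Σ αᵢΔT Lᵢ = 11.3×10⁻⁶×72×875 + 16.4×10⁻⁶×72×475 + 12.5×10⁻⁶×72×260 = 1.507 mm.
Since the ends are fixed, an axial force P builds up, equal in every segment, with P · Σ Lᵢ/(AᵢEᵢ) = δ_free.
Σ Lᵢ/(AᵢEᵢ) = 875/(750×31×10³) + 475/(475×115×10³) + 260/(180×210×10³) = 5.321×10⁻⁵ mm/N.
Hence P = δ_free / Σ(L/AE) = 1.507/5.321×10⁻⁵ = 28.32 kN (tensile).

P ≈ 28.3 kN (tensile)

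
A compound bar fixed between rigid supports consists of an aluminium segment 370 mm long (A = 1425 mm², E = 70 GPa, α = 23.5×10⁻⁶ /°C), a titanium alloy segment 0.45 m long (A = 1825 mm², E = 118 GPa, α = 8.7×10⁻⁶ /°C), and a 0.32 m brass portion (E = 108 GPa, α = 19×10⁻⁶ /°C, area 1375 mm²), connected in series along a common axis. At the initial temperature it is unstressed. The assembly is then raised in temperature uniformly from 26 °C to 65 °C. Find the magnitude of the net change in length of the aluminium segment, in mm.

|ΔL| ≈ 0.000825 mm

If the supports were absent, the total length change would be Σ αᵢΔT Lᵢ = 23.5×10⁻⁶×39×370 + 8.7×10⁻⁶×39×450 + 19×10⁻⁶×39×320 = 0.7289 mm.
The rigid supports impose zero overall length change; the single axial force P common to all segments must satisfy P Σ Lᵢ/(AᵢEᵢ) = δ_free.
The series flexibility is Σ Lᵢ/(AᵢEᵢ) = 370/(1425×70×10³) + 450/(1825×118×10³) + 320/(1375×108×10³) = 7.954×10⁻⁶ mm/N.
So P = 0.7289 / 7.954×10⁻⁶ = 91.64 kN, compressive.
For the aluminium segment, free thermal change = 23.5×10⁻⁶×39×370 = 0.3391 mm and elastic change from P = 91640×370/(1425×70×10³) = 0.3399 mm; these oppose, so the net change is 0.000825 mm (segment shortens).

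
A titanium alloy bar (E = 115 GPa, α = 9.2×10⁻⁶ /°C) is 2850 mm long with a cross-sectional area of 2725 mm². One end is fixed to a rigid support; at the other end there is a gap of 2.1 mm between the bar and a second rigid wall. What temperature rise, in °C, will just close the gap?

Contact occurs when the free expansion equals the gap: αΔT L = 2.1 mm.
So ΔT = g/(αL) = 2.1/(9.2×10⁻⁶ × 2850) = 80.09 °C.

ΔT ≈ 80.1 °C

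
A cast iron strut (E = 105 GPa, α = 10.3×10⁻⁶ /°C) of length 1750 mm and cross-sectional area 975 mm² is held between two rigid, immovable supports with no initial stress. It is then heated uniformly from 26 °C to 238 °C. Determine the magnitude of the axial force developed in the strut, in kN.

The ends cannot move, so σ = EαΔT = 105×10³ × 10.3×10⁻⁶ × 212 = 229.3 MPa.
Then P = σA = 229.3 × 975 mm² = 223.5 kN, compressive.

P ≈ 224 kN (compressive)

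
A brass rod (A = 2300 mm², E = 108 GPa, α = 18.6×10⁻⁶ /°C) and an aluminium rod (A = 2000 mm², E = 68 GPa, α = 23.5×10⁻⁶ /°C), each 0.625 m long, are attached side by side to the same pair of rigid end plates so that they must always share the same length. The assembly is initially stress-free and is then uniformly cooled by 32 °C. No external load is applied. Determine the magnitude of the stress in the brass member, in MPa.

σ ≈ 5.99 MPa (compressive)

Equilibrium of a rigid end plate with no external load gives equal and opposite internal forces ±P in the two members. Since α_{aluminium} > α_{brass}, cooling drives the aluminium into tension and the brass into compression.
Compatibility of the two members (thermal + elastic change equal): (α₁ − α₂)ΔT = P·[1/(A₁E₁) + 1/(A₂E₂)].
|α₁ − α₂|·ΔT = 4.9×10⁻⁶ × 32 = 0.0001568.
1/(A₁E₁) + 1/(A₂E₂) = 1/(2300×108×10³) + 1/(2000×68×10³) = 1.138×10⁻⁸ N⁻¹.
P = 0.0001568 / 1.138×10⁻⁸ = 13780 N = 13.78 kN.
σ_{brass} = P/A₁ = 13780/2300 = 5.991 MPa, compressive.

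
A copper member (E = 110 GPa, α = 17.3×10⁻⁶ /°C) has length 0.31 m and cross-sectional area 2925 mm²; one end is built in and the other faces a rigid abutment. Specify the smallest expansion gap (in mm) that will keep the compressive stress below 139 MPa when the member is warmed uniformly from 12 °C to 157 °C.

Free expansion if unrestrained: δ_free = αΔT L = 17.3×10⁻⁶ × 145 × 310 = 0.7776 mm.
A stress of 139 MPa corresponds to the wall pushing the member back by σL/E = 139×310/(110×10³) = 0.3917 mm.
So the gap has to take up the difference, g_min = δ_free − σL/E = 0.7776 − 0.3917 = 0.3859 mm.

g ≈ 0.386 mm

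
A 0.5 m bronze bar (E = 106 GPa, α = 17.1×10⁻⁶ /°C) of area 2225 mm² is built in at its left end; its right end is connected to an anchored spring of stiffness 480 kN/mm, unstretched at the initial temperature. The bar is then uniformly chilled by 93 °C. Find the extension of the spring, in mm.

δ ≈ 0.394 mm

Free thermal contraction: δ_free = αΔT L = 17.1×10⁻⁶ × 93 × 500 = 0.7952 mm.
Let P be the tensile force in the spring. The bar extends elastically by PL/(AE) and the spring stretches by P/k; together these equal δ_free.
So P = δ_free / [L/(AE) + 1/k] = 0.7952 / [ 500/(2225×106×10³) + 1/(480×10³) ].
P = 0.7952 / 4.203×10⁻⁶ = 189200 N.
Spring extension = P/k = 189200/(480×10³) = 0.3941 mm.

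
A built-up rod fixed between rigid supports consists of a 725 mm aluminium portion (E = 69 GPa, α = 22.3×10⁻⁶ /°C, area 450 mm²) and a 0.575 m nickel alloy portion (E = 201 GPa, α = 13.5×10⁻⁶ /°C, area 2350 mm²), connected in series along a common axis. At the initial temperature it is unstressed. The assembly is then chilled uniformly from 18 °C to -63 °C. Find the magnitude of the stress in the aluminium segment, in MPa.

σ ≈ 175 MPa (tensile)

With the walls removed the bar would change length by δ_free = Σ αᵢΔT Lᵢ = 22.3×10⁻⁶×81×725 + 13.5×10⁻⁶×81×575 = 1.938 mm.
The walls prevent any net length change, so an axial force P (same in every segment) develops. Compatibility: P · Σ Lᵢ/(AᵢEᵢ) = δ_free.
Σ Lᵢ/(AᵢEᵢ) = 725/(450×69×10³) + 575/(2350×201×10³) = 2.457×10⁻⁵ mm/N.
Hence P = δ_free / Σ(L/AE) = 1.938/2.457×10⁻⁵ = 78.9 kN (tensile).
σ_{aluminium} = P / A = 78900 / 450 = 175.3 MPa.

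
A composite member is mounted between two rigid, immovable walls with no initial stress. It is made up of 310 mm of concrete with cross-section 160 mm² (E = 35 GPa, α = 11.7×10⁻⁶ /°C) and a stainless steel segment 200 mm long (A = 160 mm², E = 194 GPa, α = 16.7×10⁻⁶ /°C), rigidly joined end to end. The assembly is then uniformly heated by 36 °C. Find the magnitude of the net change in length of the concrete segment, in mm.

|ΔL| ≈ 0.0941 mm

If the supports were absent, the total length change would be Σ αᵢΔT Lᵢ = 11.7×10⁻⁶×36×310 + 16.7×10⁻⁶×36×200 = 0.2508 mm.
The rigid supports impose zero overall length change; the single axial force P common to all segments must satisfy P Σ Lᵢ/(AᵢEᵢ) = δ_free.
The series flexibility is Σ Lᵢ/(AᵢEᵢ) = 310/(160×35×10³) + 200/(160×194×10³) = 6.18×10⁻⁵ mm/N.
Hence P = δ_free / Σ(L/AE) = 0.2508/6.18×10⁻⁵ = 4.058 kN (compressive).
For the concrete segment, free thermal change = 11.7×10⁻⁶×36×310 = 0.1306 mm and elastic change from P = 4058×310/(160×35×10³) = 0.2247 mm; these oppose, so the net change is 0.0941 mm (segment shortens).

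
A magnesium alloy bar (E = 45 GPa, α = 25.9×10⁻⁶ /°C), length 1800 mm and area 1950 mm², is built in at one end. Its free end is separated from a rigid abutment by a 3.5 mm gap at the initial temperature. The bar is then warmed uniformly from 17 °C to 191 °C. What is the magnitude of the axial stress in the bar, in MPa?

Free thermal elongation = αΔT L = 25.9×10⁻⁶ × 174 × 1800 = 8.112 mm.
The gap closes (δ_free > 3.5 mm) and the wall then resists a further 8.112 − 3.5 = 4.612 mm of expansion.
So σ = E(δ_free − g)/L = 45×10³ × 4.612/1800 = 115.3 MPa.

σ ≈ 115 MPa (compressive)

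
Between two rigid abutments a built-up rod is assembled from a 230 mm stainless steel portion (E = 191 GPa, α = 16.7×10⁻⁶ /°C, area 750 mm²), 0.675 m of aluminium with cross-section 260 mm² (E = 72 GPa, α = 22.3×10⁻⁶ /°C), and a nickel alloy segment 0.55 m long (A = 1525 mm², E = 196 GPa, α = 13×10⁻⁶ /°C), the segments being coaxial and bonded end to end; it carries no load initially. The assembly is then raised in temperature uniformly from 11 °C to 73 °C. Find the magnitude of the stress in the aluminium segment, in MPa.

σ ≈ 157 MPa (compressive)

If the supports were absent, the total length change would be Σ αᵢΔT Lᵢ = 16.7×10⁻⁶×62×230 + 22.3×10⁻⁶×62×675 + 13×10⁻⁶×62×550 = 1.615 mm.
The rigid supports impose zero overall length change; the single axial force P common to all segments must satisfy P Σ Lᵢ/(AᵢEᵢ) = δ_free.
Σ Lᵢ/(AᵢEᵢ) = 230/(750×191×10³) + 675/(260×72×10³) + 550/(1525×196×10³) = 3.95×10⁻⁵ mm/N.
So P = 1.615 / 3.95×10⁻⁵ = 40.87 kN, compressive.
σ_{aluminium} = P / A = 40870 / 260 = 157.2 MPa.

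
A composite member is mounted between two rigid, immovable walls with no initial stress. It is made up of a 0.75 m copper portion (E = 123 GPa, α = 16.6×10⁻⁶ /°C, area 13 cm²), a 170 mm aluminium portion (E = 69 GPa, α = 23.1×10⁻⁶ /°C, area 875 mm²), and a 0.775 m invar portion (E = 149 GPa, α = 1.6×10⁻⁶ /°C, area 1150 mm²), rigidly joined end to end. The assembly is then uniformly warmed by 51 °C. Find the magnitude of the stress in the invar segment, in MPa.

σ ≈ 64.9 MPa (compressive)

With the walls removed the bar would change length by δ_free = Σ αᵢΔT Lᵢ = 16.6×10⁻⁶×51×750 + 23.1×10⁻⁶×51×170 + 1.6×10⁻⁶×51×775 = 0.8985 mm.
The rigid supports impose zero overall length change; the single axial force P common to all segments must satisfy P Σ Lᵢ/(AᵢEᵢ) = δ_free.
The series flexibility is Σ Lᵢ/(AᵢEᵢ) = 750/(1300×123×10³) + 170/(875×69×10³) + 775/(1150×149×10³) = 1.203×10⁻⁵ mm/N.
So P = 0.8985 / 1.203×10⁻⁵ = 74.69 kN, compressive.
σ_{invar} = P / A = 74690 / 1150 = 64.95 MPa.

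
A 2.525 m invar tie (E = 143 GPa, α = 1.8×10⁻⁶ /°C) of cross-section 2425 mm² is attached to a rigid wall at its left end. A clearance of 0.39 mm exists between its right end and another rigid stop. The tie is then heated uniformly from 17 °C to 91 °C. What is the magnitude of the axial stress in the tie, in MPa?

Free thermal elongation = αΔT L = 1.8×10⁻⁶ × 74 × 2525 = 0.3363 mm.
This is smaller than the 0.39 mm clearance, so the tie expands freely without reaching the stop — the stress is zero.

σ ≈ 0 MPa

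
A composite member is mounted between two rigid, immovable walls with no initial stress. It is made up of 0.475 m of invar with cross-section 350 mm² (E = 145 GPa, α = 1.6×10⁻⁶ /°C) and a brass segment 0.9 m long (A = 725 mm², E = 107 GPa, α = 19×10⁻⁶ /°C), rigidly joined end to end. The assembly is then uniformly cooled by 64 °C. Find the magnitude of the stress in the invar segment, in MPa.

σ ≈ 156 MPa (tensile)

If the supports were absent, the total length change would be Σ αᵢΔT Lᵢ = 1.6×10⁻⁶×64×475 + 19×10⁻⁶×64×900 = 1.143 mm.
The rigid supports impose zero overall length change; the single axial force P common to all segments must satisfy P Σ Lᵢ/(AᵢEᵢ) = δ_free.
Σ Lᵢ/(AᵢEᵢ) = 475/(350×145×10³) + 900/(725×107×10³) = 2.096×10⁻⁵ mm/N.
P = 1.143 / 2.096×10⁻⁵ = 54530 N = 54.53 kN, tensile.
σ_{invar} = P / A = 54530 / 350 = 155.8 MPa.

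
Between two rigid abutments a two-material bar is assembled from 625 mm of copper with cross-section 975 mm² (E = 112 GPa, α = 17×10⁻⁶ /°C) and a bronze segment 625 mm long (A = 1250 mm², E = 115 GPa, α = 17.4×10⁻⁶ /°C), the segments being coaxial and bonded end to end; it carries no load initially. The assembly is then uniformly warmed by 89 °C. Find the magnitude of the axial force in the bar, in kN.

P ≈ 190 kN (compressive)

With the walls removed the bar would change length by δ_free = Σ αᵢΔT Lᵢ = 17×10⁻⁶×89×625 + 17.4×10⁻⁶×89×625 = 1.913 mm.
The walls prevent any net length change, so an axial force P (same in every segment) develops. Compatibility: P · Σ Lᵢ/(AᵢEᵢ) = δ_free.
The series flexibility is Σ Lᵢ/(AᵢEᵢ) = 625/(975×112×10³) + 625/(1250×115×10³) = 1.007×10⁻⁵ mm/N.
Hence P = δ_free / Σ(L/AE) = 1.913/1.007×10⁻⁵ = 190 kN (compressive).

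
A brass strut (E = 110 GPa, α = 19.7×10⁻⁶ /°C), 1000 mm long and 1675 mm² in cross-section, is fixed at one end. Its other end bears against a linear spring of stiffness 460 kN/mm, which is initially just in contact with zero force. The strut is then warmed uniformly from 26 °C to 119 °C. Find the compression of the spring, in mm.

δ ≈ 0.524 mm

If the spring were absent the strut would lengthen by αΔT L = 19.7×10⁻⁶ × 93 × 1000 = 1.832 mm.
Let P be the compressive force at the spring. The strut shortens elastically by PL/(AE) and the spring compresses by P/k; together these equal δ_free.
P [ L/(AE) + 1/k ] = δ_free → P [ 1000/(1675×110×10³) + 1/(460×10³) ] = 1.832.
P = 1.832 / 7.601×10⁻⁶ = 241000 N.
Spring compression = P/k = 241000/(460×10³) = 0.524 mm.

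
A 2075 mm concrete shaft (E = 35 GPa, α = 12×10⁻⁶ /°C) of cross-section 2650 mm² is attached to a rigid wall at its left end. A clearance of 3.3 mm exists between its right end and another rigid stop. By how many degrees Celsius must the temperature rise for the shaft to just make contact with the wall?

ΔT ≈ 133 °C

Contact occurs when the free expansion equals the gap: αΔT L = 3.3 mm.
So ΔT = g/(αL) = 3.3/(12×10⁻⁶ × 2075) = 132.5 °C.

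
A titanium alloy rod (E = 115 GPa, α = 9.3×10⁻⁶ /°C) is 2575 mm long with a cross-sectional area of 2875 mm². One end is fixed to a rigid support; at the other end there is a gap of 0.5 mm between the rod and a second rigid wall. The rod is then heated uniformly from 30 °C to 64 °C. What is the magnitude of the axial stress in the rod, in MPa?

σ ≈ 14 MPa (compressive)

Free thermal elongation = αΔT L = 9.3×10⁻⁶ × 34 × 2575 = 0.8142 mm.
After closing the 0.5 mm clearance, 0.8142 − 0.5 = 0.3142 mm of expansion remains to be suppressed by the wall.
So σ = E(δ_free − g)/L = 115×10³ × 0.3142/2575 = 14.03 MPa.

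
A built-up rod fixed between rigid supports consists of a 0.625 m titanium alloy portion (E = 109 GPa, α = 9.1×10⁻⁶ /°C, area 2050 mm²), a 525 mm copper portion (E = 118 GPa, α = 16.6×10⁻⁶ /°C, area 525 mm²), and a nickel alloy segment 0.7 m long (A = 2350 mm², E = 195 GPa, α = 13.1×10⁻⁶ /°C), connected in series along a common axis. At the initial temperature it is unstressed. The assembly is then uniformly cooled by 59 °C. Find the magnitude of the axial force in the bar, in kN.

P ≈ 109 kN (tensile)

With the walls removed the bar would change length by δ_free = Σ αᵢΔT Lᵢ = 9.1×10⁻⁶×59×625 + 16.6×10⁻⁶×59×525 + 13.1×10⁻⁶×59×700 = 1.391 mm.
The rigid supports impose zero overall length change; the single axial force P common to all segments must satisfy P Σ Lᵢ/(AᵢEᵢ) = δ_free.
Σ Lᵢ/(AᵢEᵢ) = 625/(2050×109×10³) + 525/(525×118×10³) + 700/(2350×195×10³) = 1.28×10⁻⁵ mm/N.
Hence P = δ_free / Σ(L/AE) = 1.391/1.28×10⁻⁵ = 108.7 kN (tensile).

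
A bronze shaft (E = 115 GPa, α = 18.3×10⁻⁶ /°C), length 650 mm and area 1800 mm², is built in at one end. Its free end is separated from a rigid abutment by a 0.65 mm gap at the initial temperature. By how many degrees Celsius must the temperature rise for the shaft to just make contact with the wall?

ΔT ≈ 54.6 °C

Contact occurs when the free expansion equals the gap: αΔT L = 0.65 mm.
ΔT = 0.65 / (18.3×10⁻⁶ × 650) = 54.64 °C.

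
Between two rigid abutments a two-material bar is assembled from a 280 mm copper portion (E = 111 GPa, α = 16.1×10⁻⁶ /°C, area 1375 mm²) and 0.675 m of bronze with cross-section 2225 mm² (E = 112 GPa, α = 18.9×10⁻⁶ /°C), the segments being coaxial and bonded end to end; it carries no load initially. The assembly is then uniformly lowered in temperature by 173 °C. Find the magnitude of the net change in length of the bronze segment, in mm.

|ΔL| ≈ 0.426 mm

With the walls removed the bar would change length by δ_free = Σ αᵢΔT Lᵢ = 16.1×10⁻⁶×173×280 + 18.9×10⁻⁶×173×675 = 2.987 mm.
Since the ends are fixed, an axial force P builds up, equal in every segment, with P · Σ Lᵢ/(AᵢEᵢ) = δ_free.
Σ Lᵢ/(AᵢEᵢ) = 280/(1375×111×10³) + 675/(2225×112×10³) = 4.543×10⁻⁶ mm/N.
P = 2.987 / 4.543×10⁻⁶ = 657400 N = 657.4 kN, tensile.
For the bronze segment, free thermal change = 18.9×10⁻⁶×173×675 = 2.207 mm and elastic change from P = 657400×675/(2225×112×10³) = 1.781 mm; these oppose, so the net change is 0.426 mm (segment shortens).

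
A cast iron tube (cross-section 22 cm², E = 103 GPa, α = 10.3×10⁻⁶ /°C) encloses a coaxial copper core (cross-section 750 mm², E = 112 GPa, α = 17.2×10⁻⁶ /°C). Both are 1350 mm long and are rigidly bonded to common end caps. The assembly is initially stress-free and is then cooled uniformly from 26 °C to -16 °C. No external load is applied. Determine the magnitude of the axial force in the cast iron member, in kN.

Both members must finish at the same length. With the larger α, the copper tends to over-contract; the plates restrain it, putting the copper in tension and the cast iron in compression. With no external load the two internal forces are equal and opposite, magnitude P.
Equating the net (thermal + elastic) strains gives |α₁ − α₂|·ΔT = P·[1/(A₁E₁) + 1/(A₂E₂)].
|α₁ − α₂|·ΔT = 6.9×10⁻⁶ × 42 = 0.0002898.
1/(A₁E₁) + 1/(A₂E₂) = 1/(2200×103×10³) + 1/(750×112×10³) = 1.632×10⁻⁸ N⁻¹.
So P = 0.0002898 / 1.632×10⁻⁸ = 17.76 kN.

P ≈ 17.8 kN (compressive in the cast iron)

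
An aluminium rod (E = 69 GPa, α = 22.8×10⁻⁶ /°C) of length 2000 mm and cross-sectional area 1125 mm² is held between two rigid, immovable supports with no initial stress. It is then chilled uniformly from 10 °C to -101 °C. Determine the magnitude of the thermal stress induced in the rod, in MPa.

σ ≈ 175 MPa (tensile)

With length fixed, the mechanical strain must cancel the thermal strain αΔT = 22.8×10⁻⁶ × 111 = 2530.8×10⁻⁶.
σ = EαΔT = 69×10³ × 22.8×10⁻⁶ × 111 = 174.6 MPa (tensile; the rod is trying to contract).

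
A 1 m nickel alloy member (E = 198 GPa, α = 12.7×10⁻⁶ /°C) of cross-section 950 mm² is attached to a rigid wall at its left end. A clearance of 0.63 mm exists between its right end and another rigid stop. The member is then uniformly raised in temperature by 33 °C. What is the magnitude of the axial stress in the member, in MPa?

σ ≈ 0 MPa

Free thermal elongation = αΔT L = 12.7×10⁻⁶ × 33 × 1000 = 0.4191 mm.
Since δ_free = 0.419 mm is less than the 0.63 mm gap, the member never touches the wall. No axial force develops.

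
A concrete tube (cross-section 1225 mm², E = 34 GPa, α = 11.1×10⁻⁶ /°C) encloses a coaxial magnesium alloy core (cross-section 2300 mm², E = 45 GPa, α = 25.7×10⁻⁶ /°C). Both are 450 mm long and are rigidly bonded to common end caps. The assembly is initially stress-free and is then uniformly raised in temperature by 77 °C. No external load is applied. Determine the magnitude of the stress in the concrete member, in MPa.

Both members must finish at the same length. With the larger α, the magnesium alloy tends to over-expand; the plates restrain it, putting the magnesium alloy in compression and the concrete in tension. With no external load the two internal forces are equal and opposite, magnitude P.
Setting the final lengths equal and cancelling L: (α₁ − α₂)ΔT = P/(A₁E₁) + P/(A₂E₂).
|α₁ − α₂|·ΔT = 14.6×10⁻⁶ × 77 = 0.001124.
1/(A₁E₁) + 1/(A₂E₂) = 1/(1225×34×10³) + 1/(2300×45×10³) = 3.367×10⁻⁸ N⁻¹.
So P = 0.001124 / 3.367×10⁻⁸ = 33.39 kN.
σ_{concrete} = P/A₁ = 33390/1225 = 27.25 MPa, tensile.

σ ≈ 27.3 MPa (tensile)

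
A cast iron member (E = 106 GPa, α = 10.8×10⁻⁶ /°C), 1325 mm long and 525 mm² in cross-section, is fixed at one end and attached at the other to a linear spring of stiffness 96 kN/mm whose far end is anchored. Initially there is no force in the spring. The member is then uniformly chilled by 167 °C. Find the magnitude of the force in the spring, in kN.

P ≈ 69.8 kN

If the spring were absent the member would shorten by αΔT L = 10.8×10⁻⁶ × 167 × 1325 = 2.39 mm.
With a force P in the spring, the elastic change of the member is PL/(AE) and that of the spring is P/k; compatibility requires their sum to equal δ_free.
So P = δ_free / [L/(AE) + 1/k] = 2.39 / [ 1325/(525×106×10³) + 1/(96×10³) ].
P = 2.39 / 3.423×10⁻⁵ = 69820 N.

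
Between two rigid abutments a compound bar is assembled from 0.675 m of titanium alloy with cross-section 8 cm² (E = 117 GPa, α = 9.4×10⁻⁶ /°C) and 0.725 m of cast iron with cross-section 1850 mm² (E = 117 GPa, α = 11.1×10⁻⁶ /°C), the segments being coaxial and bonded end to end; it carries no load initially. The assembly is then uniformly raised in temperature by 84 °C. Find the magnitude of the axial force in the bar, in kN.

Free thermal expansion of the whole bar: Σ αᵢΔT Lᵢ = 9.4×10⁻⁶×84×675 + 11.1×10⁻⁶×84×725 = 1.209 mm.
The rigid supports impose zero overall length change; the single axial force P common to all segments must satisfy P Σ Lᵢ/(AᵢEᵢ) = δ_free.
The series flexibility is Σ Lᵢ/(AᵢEᵢ) = 675/(800×117×10³) + 725/(1850×117×10³) = 1.056×10⁻⁵ mm/N.
P = 1.209 / 1.056×10⁻⁵ = 114500 N = 114.5 kN, compressive.

P ≈ 114 kN (compressive)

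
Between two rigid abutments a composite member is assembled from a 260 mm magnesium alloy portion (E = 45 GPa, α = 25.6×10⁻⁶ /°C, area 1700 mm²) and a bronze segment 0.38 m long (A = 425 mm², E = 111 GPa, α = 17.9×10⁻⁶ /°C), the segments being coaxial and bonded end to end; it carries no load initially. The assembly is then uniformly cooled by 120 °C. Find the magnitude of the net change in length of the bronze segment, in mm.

If the supports were absent, the total length change would be Σ αᵢΔT Lᵢ = 25.6×10⁻⁶×120×260 + 17.9×10⁻⁶×120×380 = 1.615 mm.
The walls prevent any net length change, so an axial force P (same in every segment) develops. Compatibility: P · Σ Lᵢ/(AᵢEᵢ) = δ_free.
The series flexibility is Σ Lᵢ/(AᵢEᵢ) = 260/(1700×45×10³) + 380/(425×111×10³) = 1.145×10⁻⁵ mm/N.
So P = 1.615 / 1.145×10⁻⁵ = 141 kN, tensile.
For the bronze segment, free thermal change = 17.9×10⁻⁶×120×380 = 0.8162 mm and elastic change from P = 141000×380/(425×111×10³) = 1.136 mm; these oppose, so the net change is 0.32 mm (segment lengthens).

|ΔL| ≈ 0.32 mm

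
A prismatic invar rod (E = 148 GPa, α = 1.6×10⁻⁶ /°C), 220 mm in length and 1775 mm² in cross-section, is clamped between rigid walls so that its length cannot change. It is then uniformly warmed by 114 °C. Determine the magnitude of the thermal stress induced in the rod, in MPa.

σ ≈ 27 MPa (compressive)

With length fixed, the mechanical strain must cancel the thermal strain αΔT = 1.6×10⁻⁶ × 114 = 182.4×10⁻⁶.
Hence σ = E·αΔT = 148×10³ × 182.4×10⁻⁶ = 27 MPa, compressive.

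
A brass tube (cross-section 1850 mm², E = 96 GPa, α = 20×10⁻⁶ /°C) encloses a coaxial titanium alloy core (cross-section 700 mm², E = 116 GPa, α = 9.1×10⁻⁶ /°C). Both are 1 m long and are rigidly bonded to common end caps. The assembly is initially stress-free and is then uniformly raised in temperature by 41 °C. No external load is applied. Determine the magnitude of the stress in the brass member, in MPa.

σ ≈ 13.5 MPa (compressive)

Equilibrium of a rigid end plate with no external load gives equal and opposite internal forces ±P in the two members. Since α_{brass} > α_{titanium alloy}, heating drives the brass into compression and the titanium alloy into tension.
Equating the net (thermal + elastic) strains gives |α₁ − α₂|·ΔT = P·[1/(A₁E₁) + 1/(A₂E₂)].
|α₁ − α₂|·ΔT = 10.9×10⁻⁶ × 41 = 0.0004469.
1/(A₁E₁) + 1/(A₂E₂) = 1/(1850×96×10³) + 1/(700×116×10³) = 1.795×10⁻⁸ N⁻¹.
P = 0.0004469 / 1.795×10⁻⁸ = 24900 N = 24.9 kN.
σ_{brass} = P/A₁ = 24900/1850 = 13.46 MPa, compressive.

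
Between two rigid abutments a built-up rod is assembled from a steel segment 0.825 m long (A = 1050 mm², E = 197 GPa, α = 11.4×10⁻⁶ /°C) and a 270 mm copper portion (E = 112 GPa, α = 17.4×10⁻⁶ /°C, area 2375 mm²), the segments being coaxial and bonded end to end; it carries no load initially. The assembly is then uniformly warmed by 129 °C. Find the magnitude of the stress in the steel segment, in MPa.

σ ≈ 346 MPa (compressive)

Free thermal expansion of the whole bar: Σ αᵢΔT Lᵢ = 11.4×10⁻⁶×129×825 + 17.4×10⁻⁶×129×270 = 1.819 mm.
The rigid supports impose zero overall length change; the single axial force P common to all segments must satisfy P Σ Lᵢ/(AᵢEᵢ) = δ_free.
Σ Lᵢ/(AᵢEᵢ) = 825/(1050×197×10³) + 270/(2375×112×10³) = 5.003×10⁻⁶ mm/N.
Hence P = δ_free / Σ(L/AE) = 1.819/5.003×10⁻⁶ = 363.6 kN (compressive).
σ_{steel} = P / A = 363600 / 1050 = 346.3 MPa.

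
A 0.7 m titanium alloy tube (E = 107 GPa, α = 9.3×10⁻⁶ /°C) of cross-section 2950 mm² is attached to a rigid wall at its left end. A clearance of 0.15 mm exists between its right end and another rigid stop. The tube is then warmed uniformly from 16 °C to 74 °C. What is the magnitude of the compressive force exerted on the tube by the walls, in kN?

If the wall were absent the tube would grow by αΔT L = 9.3×10⁻⁶ × 58 × 700 = 0.3776 mm.
After closing the 0.15 mm clearance, 0.3776 − 0.15 = 0.2276 mm of expansion remains to be suppressed by the wall.
So σ = E(δ_free − g)/L = 107×10³ × 0.2276/700 = 34.79 MPa.
Force on the wall = σA = 34.79 × 2950 mm² = 102.6 kN.

P ≈ 103 kN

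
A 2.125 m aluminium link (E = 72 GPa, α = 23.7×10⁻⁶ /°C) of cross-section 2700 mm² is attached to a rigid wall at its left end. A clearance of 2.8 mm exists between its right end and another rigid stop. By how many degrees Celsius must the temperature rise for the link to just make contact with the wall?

ΔT ≈ 55.6 °C

The gap closes when αΔT L = 2.8 mm, since the link is still unstressed at that instant.
So ΔT = g/(αL) = 2.8/(23.7×10⁻⁶ × 2125) = 55.6 °C.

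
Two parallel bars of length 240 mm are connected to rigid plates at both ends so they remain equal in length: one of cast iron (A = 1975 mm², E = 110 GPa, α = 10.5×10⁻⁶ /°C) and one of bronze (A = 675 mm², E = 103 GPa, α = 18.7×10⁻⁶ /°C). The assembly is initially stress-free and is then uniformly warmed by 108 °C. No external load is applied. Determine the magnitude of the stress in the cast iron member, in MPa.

σ ≈ 23.6 MPa (tensile)

Both members must finish at the same length. With the larger α, the bronze tends to over-expand; the plates restrain it, putting the bronze in compression and the cast iron in tension. With no external load the two internal forces are equal and opposite, magnitude P.
Compatibility of the two members (thermal + elastic change equal): (α₁ − α₂)ΔT = P·[1/(A₁E₁) + 1/(A₂E₂)].
|α₁ − α₂|·ΔT = 8.2×10⁻⁶ × 108 = 0.0008856.
1/(A₁E₁) + 1/(A₂E₂) = 1/(1975×110×10³) + 1/(675×103×10³) = 1.899×10⁻⁸ N⁻¹.
P = 0.0008856 / 1.899×10⁻⁸ = 46640 N = 46.64 kN.
σ_{cast iron} = P/A₁ = 46640/1975 = 23.62 MPa, tensile.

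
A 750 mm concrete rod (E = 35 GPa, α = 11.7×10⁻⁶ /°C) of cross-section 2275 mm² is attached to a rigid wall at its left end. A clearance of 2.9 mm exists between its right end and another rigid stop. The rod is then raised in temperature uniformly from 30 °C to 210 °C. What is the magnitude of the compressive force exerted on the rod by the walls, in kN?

Free thermal elongation = αΔT L = 11.7×10⁻⁶ × 180 × 750 = 1.579 mm.
This is smaller than the 2.9 mm clearance, so the rod expands freely without reaching the stop — the stress is zero.

P ≈ 0 kN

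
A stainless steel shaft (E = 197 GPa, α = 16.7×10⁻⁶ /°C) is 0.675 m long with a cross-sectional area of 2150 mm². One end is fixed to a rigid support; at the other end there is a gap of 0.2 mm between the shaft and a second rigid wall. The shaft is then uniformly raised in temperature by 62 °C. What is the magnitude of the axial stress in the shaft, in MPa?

Unrestrained expansion: δ_free = αΔT L = 16.7×10⁻⁶ × 62 × 675 = 0.6989 mm.
After closing the 0.2 mm clearance, 0.6989 − 0.2 = 0.4989 mm of expansion remains to be suppressed by the wall.
Compatibility: PL/(AE) = 0.4989 mm, so σ = P/A = E × (0.4989/675) = 145.6 MPa.

σ ≈ 146 MPa (compressive)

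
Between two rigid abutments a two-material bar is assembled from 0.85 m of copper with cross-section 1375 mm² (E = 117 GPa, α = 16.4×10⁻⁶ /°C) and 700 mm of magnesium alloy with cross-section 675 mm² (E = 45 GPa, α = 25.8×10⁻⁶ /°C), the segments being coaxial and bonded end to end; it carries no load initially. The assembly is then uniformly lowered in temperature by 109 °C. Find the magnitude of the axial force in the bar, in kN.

P ≈ 123 kN (tensile)

With the walls removed the bar would change length by δ_free = Σ αᵢΔT Lᵢ = 16.4×10⁻⁶×109×850 + 25.8×10⁻⁶×109×700 = 3.488 mm.
The walls prevent any net length change, so an axial force P (same in every segment) develops. Compatibility: P · Σ Lᵢ/(AᵢEᵢ) = δ_free.
The series flexibility is Σ Lᵢ/(AᵢEᵢ) = 850/(1375×117×10³) + 700/(675×45×10³) = 2.833×10⁻⁵ mm/N.
Hence P = δ_free / Σ(L/AE) = 3.488/2.833×10⁻⁵ = 123.1 kN (tensile).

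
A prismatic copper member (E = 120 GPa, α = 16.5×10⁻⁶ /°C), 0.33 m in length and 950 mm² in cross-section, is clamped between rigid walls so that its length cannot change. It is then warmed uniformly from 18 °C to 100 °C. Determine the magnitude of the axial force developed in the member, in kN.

Full restraint means ε = 0, so the stress is σ = EαΔT = 120×10³ × 16.5×10⁻⁶ × 82 = 162.4 MPa.
Then P = σA = 162.4 × 950 mm² = 154.2 kN, compressive.

P ≈ 154 kN (compressive)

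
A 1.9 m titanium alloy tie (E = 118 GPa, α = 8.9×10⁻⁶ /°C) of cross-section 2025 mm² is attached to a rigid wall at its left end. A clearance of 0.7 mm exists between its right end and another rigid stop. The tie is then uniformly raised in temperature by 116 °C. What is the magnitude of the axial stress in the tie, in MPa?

If the wall were absent the tie would grow by αΔT L = 8.9×10⁻⁶ × 116 × 1900 = 1.962 mm.
After closing the 0.7 mm clearance, 1.962 − 0.7 = 1.262 mm of expansion remains to be suppressed by the wall.
So σ = E(δ_free − g)/L = 118×10³ × 1.262/1900 = 78.35 MPa.

σ ≈ 78.3 MPa (compressive)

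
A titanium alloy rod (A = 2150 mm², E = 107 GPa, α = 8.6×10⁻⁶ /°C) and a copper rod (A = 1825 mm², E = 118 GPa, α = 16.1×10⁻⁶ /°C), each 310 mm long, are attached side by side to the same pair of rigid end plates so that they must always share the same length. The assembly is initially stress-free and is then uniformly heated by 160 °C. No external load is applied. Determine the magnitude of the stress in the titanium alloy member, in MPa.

σ ≈ 62.1 MPa (tensile)

Both members must finish at the same length. With the larger α, the copper tends to over-expand; the plates restrain it, putting the copper in compression and the titanium alloy in tension. With no external load the two internal forces are equal and opposite, magnitude P.
Setting the final lengths equal and cancelling L: (α₁ − α₂)ΔT = P/(A₁E₁) + P/(A₂E₂).
|α₁ − α₂|·ΔT = 7.5×10⁻⁶ × 160 = 0.0012.
1/(A₁E₁) + 1/(A₂E₂) = 1/(2150×107×10³) + 1/(1825×118×10³) = 8.99×10⁻⁹ N⁻¹.
So P = 0.0012 / 8.99×10⁻⁹ = 133.5 kN.
σ_{titanium alloy} = P/A₁ = 133500/2150 = 62.08 MPa, tensile.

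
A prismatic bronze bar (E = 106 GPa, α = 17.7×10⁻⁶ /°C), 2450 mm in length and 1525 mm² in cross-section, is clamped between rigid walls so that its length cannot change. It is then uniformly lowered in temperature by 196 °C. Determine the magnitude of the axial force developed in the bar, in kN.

P ≈ 561 kN (tensile)

With zero net strain, σ = E·αΔT = 106 GPa × 17.7×10⁻⁶ × 196 = 367.7 MPa.
Then P = σA = 367.7 × 1525 mm² = 560.8 kN, tensile.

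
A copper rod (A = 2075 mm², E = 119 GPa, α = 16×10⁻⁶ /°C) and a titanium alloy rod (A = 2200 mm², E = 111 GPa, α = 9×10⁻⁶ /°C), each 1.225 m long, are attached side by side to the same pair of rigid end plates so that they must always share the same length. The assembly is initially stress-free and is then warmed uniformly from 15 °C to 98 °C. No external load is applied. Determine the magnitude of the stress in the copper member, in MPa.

σ ≈ 34.4 MPa (compressive)

The copper has the larger α, so on heating it would change length more than the titanium alloy if both were free. The rigid plates force a common final length, so the copper is put into compression and the titanium alloy into tension, with equal and opposite forces P (no external load).
Equating the net (thermal + elastic) strains gives |α₁ − α₂|·ΔT = P·[1/(A₁E₁) + 1/(A₂E₂)].
|α₁ − α₂|·ΔT = 7×10⁻⁶ × 83 = 0.000581.
1/(A₁E₁) + 1/(A₂E₂) = 1/(2075×119×10³) + 1/(2200×111×10³) = 8.145×10⁻⁹ N⁻¹.
So P = 0.000581 / 8.145×10⁻⁹ = 71.33 kN.
σ_{copper} = P/A₁ = 71330/2075 = 34.38 MPa, compressive.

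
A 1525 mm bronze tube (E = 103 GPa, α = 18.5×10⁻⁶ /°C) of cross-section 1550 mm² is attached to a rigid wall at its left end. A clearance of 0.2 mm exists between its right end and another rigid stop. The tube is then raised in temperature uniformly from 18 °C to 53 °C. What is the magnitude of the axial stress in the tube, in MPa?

σ ≈ 53.2 MPa (compressive)

Unrestrained expansion: δ_free = αΔT L = 18.5×10⁻⁶ × 35 × 1525 = 0.9874 mm.
The gap closes (δ_free > 0.2 mm) and the wall then resists a further 0.9874 − 0.2 = 0.7874 mm of expansion.
So σ = E(δ_free − g)/L = 103×10³ × 0.7874/1525 = 53.18 MPa.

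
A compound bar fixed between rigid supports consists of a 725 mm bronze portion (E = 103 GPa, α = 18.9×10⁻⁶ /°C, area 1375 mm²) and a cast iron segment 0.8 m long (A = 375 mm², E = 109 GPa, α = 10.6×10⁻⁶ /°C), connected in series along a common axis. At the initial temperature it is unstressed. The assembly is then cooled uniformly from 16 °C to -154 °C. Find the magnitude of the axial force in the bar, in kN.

P ≈ 153 kN (tensile)

With the walls removed the bar would change length by δ_free = Σ αᵢΔT Lᵢ = 18.9×10⁻⁶×170×725 + 10.6×10⁻⁶×170×800 = 3.771 mm.
The walls prevent any net length change, so an axial force P (same in every segment) develops. Compatibility: P · Σ Lᵢ/(AᵢEᵢ) = δ_free.
Σ Lᵢ/(AᵢEᵢ) = 725/(1375×103×10³) + 800/(375×109×10³) = 2.469×10⁻⁵ mm/N.
P = 3.771 / 2.469×10⁻⁵ = 152700 N = 152.7 kN, tensile.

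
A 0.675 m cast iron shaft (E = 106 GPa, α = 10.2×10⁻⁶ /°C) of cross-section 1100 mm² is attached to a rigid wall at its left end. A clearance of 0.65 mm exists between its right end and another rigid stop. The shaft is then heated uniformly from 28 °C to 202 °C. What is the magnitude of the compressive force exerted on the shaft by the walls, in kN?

P ≈ 94.7 kN

Unrestrained expansion: δ_free = αΔT L = 10.2×10⁻⁶ × 174 × 675 = 1.198 mm.
After closing the 0.65 mm clearance, 1.198 − 0.65 = 0.548 mm of expansion remains to be suppressed by the wall.
So σ = E(δ_free − g)/L = 106×10³ × 0.548/675 = 86.05 MPa.
P = σA = 86.05 × 1100 = 94.66 kN.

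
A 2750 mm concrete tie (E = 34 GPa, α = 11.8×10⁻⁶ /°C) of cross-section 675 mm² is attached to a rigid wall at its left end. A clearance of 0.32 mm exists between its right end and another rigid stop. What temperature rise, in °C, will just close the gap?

The gap closes when αΔT L = 0.32 mm, since the tie is still unstressed at that instant.
ΔT = 0.32 / (11.8×10⁻⁶ × 2750) = 9.861 °C.

ΔT ≈ 9.86 °C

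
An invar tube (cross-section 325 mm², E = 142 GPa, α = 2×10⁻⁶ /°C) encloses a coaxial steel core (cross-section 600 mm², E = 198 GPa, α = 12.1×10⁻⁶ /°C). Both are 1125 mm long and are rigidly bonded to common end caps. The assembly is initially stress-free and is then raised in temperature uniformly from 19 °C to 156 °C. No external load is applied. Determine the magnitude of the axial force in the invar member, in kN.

The steel has the larger α, so on heating it would change length more than the invar if both were free. The rigid plates force a common final length, so the steel is put into compression and the invar into tension, with equal and opposite forces P (no external load).
Setting the final lengths equal and cancelling L: (α₁ − α₂)ΔT = P/(A₁E₁) + P/(A₂E₂).
|α₁ − α₂|·ΔT = 10.1×10⁻⁶ × 137 = 0.001384.
1/(A₁E₁) + 1/(A₂E₂) = 1/(325×142×10³) + 1/(600×198×10³) = 3.009×10⁻⁸ N⁻¹.
So P = 0.001384 / 3.009×10⁻⁸ = 45.99 kN.

P ≈ 46 kN (tensile in the invar)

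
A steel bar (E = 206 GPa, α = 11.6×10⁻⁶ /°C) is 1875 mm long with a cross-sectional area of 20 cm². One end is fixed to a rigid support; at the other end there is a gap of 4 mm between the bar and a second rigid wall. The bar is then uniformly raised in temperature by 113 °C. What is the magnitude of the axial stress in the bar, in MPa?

Free thermal elongation = αΔT L = 11.6×10⁻⁶ × 113 × 1875 = 2.458 mm.
Since δ_free = 2.46 mm is less than the 4 mm gap, the bar never touches the wall. No axial force develops.

σ ≈ 0 MPa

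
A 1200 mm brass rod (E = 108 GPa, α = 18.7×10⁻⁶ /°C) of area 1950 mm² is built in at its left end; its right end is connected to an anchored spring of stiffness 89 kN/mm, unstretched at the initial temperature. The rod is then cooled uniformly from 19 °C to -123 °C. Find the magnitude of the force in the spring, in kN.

Free thermal contraction: δ_free = αΔT L = 18.7×10⁻⁶ × 142 × 1200 = 3.186 mm.
With a force P in the spring, the elastic change of the rod is PL/(AE) and that of the spring is P/k; compatibility requires their sum to equal δ_free.
P [ L/(AE) + 1/k ] = δ_free → P [ 1200/(1950×108×10³) + 1/(89×10³) ] = 3.186.
P = 3.186 / 1.693×10⁻⁵ = 188200 N.

P ≈ 188 kN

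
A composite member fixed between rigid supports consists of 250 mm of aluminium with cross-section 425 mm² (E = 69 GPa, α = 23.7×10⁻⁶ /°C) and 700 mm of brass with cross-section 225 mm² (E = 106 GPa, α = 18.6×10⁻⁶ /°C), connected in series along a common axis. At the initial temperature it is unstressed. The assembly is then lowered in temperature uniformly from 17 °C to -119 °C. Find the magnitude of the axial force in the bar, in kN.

Free thermal contraction of the whole bar: Σ αᵢΔT Lᵢ = 23.7×10⁻⁶×136×250 + 18.6×10⁻⁶×136×700 = 2.577 mm.
The walls prevent any net length change, so an axial force P (same in every segment) develops. Compatibility: P · Σ Lᵢ/(AᵢEᵢ) = δ_free.
The series flexibility is Σ Lᵢ/(AᵢEᵢ) = 250/(425×69×10³) + 700/(225×106×10³) = 3.788×10⁻⁵ mm/N.
Hence P = δ_free / Σ(L/AE) = 2.577/3.788×10⁻⁵ = 68.03 kN (tensile).

P ≈ 68 kN (tensile)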